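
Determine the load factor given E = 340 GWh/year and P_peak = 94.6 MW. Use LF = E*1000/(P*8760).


LF = 340 * 1000 / (94.6 * 8760) = 0.4103


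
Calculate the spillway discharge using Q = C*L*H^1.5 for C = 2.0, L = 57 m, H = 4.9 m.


Q = 2.0 * 57 * 4.9^1.5 = 1236.5138 m^3/s


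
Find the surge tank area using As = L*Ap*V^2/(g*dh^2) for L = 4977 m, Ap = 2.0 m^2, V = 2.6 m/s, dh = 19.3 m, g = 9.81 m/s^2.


As = 4977 * 2.0 * 2.6^2 / (9.81 * 19.3^2) = 18.4145 m^2


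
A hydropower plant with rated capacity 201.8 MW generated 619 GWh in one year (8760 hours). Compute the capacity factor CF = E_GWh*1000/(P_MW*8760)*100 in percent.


CF = 619 * 1000 / (201.8 * 8760) * 100 = 35.0159 %


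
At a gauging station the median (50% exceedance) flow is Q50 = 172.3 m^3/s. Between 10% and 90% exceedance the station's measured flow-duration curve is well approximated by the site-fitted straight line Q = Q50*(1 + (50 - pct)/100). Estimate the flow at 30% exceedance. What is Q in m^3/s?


Q = 172.3 * (1 + (50 - 30)/100) = 206.7600 m^3/s


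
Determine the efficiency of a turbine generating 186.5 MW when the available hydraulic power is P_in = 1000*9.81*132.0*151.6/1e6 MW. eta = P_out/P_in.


P_in = 1000 * 9.81 * 132.0 * 151.6 / 1e6 = 196.3099 MW
eta = 186.5 / 196.3099 = 0.9500


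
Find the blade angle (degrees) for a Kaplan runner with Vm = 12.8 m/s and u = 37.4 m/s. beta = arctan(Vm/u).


beta = arctan(12.8 / 37.4) = 18.8933 degrees


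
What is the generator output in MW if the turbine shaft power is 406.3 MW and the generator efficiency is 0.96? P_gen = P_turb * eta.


P_gen = 406.3 * 0.96 = 390.0480 MW


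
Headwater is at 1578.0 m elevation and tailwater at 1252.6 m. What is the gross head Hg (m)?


Hg = 1578.0 - 1252.6 = 325.4000 m


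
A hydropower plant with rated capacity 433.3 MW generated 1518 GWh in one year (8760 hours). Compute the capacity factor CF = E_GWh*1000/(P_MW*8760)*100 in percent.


CF = 1518 * 1000 / (433.3 * 8760) * 100 = 39.9925 %


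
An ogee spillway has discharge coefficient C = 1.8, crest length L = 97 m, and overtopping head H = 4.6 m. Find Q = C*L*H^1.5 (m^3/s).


Q = 1.8 * 97 * 4.6^1.5 = 1722.5863 m^3/s


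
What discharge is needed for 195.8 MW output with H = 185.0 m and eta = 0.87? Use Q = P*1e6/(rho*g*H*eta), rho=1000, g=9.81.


Q = 195.8 * 1e6 / (1000 * 9.81 * 185.0 * 0.87) = 124.0089 m^3/s


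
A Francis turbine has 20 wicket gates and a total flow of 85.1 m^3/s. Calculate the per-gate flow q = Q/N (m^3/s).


q = 85.1 / 20 = 4.2550 m^3/s


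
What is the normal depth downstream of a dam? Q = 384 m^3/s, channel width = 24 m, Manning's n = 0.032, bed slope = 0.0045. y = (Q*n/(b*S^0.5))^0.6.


y = (384 * 0.032 / (24 * 0.0045^0.5))^0.6 = 3.3853 m


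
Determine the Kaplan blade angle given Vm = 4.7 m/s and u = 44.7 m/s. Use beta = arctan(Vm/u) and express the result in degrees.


beta = arctan(4.7 / 44.7) = 6.0023 degrees


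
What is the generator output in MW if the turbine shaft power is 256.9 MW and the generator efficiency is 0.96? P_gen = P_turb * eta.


P_gen = 256.9 * 0.96 = 246.6240 MW


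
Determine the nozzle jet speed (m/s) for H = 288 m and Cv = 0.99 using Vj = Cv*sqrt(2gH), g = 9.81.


Vj = 0.99 * sqrt(2*9.81*288) = 74.4185 m/s


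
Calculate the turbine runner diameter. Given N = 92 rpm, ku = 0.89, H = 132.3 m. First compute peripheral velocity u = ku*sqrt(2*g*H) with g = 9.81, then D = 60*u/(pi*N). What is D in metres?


u = 0.89 * sqrt(2*9.81*132.3) = 45.3440 m/s
D = 60 * 45.3440 / (pi * 92) = 9.4131 m


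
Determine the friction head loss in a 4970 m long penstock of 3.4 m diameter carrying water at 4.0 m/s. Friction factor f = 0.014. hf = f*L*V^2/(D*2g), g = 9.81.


hf = 0.014 * 4970 * 4.0^2 / (3.4 * 2 * 9.81) = 16.6889 m


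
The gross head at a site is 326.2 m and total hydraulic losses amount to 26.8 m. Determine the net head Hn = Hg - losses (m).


Hn = 326.2 - 26.8 = 299.4000 m


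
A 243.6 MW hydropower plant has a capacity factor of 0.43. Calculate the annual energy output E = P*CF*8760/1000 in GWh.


E = 243.6 * 0.43 * 8760 / 1000 = 917.5925 GWh


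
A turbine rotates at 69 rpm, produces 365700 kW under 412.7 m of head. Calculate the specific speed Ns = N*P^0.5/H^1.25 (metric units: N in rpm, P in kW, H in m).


Ns = 69 * 365700^0.5 / 412.7^1.25 = 22.4320


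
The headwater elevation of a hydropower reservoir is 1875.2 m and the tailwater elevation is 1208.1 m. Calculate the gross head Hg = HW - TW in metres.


Hg = 1875.2 - 1208.1 = 667.1000 m


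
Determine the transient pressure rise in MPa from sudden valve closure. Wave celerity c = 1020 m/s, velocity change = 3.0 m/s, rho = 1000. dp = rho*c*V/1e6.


dp = 1000 * 1020 * 3.0 / 1e6 = 3.0600 MPa


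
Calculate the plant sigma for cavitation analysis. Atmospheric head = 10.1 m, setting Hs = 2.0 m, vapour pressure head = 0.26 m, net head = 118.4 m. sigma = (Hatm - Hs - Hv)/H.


sigma = (10.1 - 2.0 - 0.26) / 118.4 = 0.0662


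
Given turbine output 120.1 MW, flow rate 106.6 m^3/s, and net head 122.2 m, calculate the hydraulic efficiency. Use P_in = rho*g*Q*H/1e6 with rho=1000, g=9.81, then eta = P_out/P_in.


P_in = 1000 * 9.81 * 106.6 * 122.2 / 1e6 = 127.7902 MW
eta = 120.1 / 127.7902 = 0.9398


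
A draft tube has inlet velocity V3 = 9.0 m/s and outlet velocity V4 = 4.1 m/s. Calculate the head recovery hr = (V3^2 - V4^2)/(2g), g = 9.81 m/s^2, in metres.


hr = (9.0^2 - 4.1^2) / (2*9.81) = 3.2717 m


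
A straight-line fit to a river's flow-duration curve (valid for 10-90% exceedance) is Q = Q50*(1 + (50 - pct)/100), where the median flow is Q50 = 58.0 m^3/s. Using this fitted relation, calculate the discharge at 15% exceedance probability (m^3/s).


Q = 58.0 * (1 + (50 - 15)/100) = 78.3000 m^3/s


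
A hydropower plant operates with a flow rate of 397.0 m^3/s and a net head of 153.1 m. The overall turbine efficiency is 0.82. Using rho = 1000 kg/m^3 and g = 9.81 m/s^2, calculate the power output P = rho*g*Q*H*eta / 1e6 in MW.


P = 1000 * 9.81 * 397.0 * 153.1 * 0.82 / 1e6 = 488.9321 MW


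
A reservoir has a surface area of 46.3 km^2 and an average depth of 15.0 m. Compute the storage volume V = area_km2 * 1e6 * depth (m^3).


V = 46.3 * 1e6 * 15.0 = 6.9450e+08 m^3


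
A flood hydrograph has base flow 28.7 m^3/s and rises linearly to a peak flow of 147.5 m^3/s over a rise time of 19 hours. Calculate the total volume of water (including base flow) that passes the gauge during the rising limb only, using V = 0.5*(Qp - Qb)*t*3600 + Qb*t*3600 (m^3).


V = 0.5*(147.5 - 28.7)*19*3600 + 28.7*19*3600 = 6.0260e+06 m^3


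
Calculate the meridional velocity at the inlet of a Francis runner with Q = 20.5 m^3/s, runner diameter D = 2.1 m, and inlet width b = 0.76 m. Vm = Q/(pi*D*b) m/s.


Vm = 20.5 / (pi * 2.1 * 0.76) = 4.0886 m/s


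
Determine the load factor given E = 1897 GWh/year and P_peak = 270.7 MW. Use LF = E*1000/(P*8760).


LF = 1897 * 1000 / (270.7 * 8760) = 0.8000


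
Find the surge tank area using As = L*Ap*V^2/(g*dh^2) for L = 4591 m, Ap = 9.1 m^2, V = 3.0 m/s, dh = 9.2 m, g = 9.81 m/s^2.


As = 4591 * 9.1 * 3.0^2 / (9.81 * 9.2^2) = 452.8418 m^2


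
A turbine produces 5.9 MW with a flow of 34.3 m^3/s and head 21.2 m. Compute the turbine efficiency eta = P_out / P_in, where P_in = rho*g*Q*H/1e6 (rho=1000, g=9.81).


P_in = 1000 * 9.81 * 34.3 * 21.2 / 1e6 = 7.1334 MW
eta = 5.9 / 7.1334 = 0.8271


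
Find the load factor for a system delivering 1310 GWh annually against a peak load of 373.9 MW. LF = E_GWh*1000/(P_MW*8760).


LF = 1310 * 1000 / (373.9 * 8760) = 0.4000


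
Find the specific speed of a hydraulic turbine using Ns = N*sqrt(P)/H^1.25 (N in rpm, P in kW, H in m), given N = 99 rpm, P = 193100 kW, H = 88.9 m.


Ns = 99 * 193100^0.5 / 88.9^1.25 = 159.3673


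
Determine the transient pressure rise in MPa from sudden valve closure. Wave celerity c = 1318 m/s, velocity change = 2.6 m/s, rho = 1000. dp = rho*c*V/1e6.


dp = 1000 * 1318 * 2.6 / 1e6 = 3.4268 MPa


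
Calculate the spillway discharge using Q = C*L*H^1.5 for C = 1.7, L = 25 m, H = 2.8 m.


Q = 1.7 * 25 * 2.8^1.5 = 199.1251 m^3/s


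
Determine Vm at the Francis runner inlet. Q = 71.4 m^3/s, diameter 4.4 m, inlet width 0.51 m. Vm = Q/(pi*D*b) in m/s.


Vm = 71.4 / (pi * 4.4 * 0.51) = 10.1280 m/s


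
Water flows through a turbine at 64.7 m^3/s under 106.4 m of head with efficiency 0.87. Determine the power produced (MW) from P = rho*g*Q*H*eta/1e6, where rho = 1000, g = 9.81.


P = 1000 * 9.81 * 64.7 * 106.4 * 0.87 / 1e6 = 58.7536 MW


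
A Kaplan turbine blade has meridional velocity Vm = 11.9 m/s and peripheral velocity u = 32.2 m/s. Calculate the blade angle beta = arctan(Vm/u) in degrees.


beta = arctan(11.9 / 32.2) = 20.2826 degrees


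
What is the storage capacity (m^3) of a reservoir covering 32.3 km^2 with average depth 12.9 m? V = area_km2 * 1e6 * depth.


V = 32.3 * 1e6 * 12.9 = 4.1667e+08 m^3


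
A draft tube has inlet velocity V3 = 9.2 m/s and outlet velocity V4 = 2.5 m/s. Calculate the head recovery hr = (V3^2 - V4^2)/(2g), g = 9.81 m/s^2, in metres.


hr = (9.2^2 - 2.5^2) / (2*9.81) = 3.9954 m


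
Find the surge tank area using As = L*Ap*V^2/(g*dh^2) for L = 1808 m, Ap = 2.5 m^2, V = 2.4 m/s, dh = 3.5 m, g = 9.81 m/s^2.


As = 1808 * 2.5 * 2.4^2 / (9.81 * 3.5^2) = 216.6486 m^2


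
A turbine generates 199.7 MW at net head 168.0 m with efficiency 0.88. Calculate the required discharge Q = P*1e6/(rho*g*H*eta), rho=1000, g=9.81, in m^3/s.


Q = 199.7 * 1e6 / (1000 * 9.81 * 168.0 * 0.88) = 137.6947 m^3/s


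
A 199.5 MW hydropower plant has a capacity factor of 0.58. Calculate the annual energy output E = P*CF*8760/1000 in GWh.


E = 199.5 * 0.58 * 8760 / 1000 = 1013.6196 GWh


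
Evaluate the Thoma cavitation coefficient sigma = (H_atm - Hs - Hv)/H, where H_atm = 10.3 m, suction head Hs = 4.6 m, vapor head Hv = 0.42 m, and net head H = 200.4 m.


sigma = (10.3 - 4.6 - 0.42) / 200.4 = 0.0263


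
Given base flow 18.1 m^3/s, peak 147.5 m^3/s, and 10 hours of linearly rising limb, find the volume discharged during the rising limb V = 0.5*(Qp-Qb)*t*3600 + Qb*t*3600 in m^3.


V = 0.5*(147.5 - 18.1)*10*3600 + 18.1*10*3600 = 2.9808e+06 m^3


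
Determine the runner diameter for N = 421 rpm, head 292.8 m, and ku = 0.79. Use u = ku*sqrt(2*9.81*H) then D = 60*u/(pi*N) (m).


u = 0.79 * sqrt(2*9.81*292.8) = 59.8773 m/s
D = 60 * 59.8773 / (pi * 421) = 2.7163 m


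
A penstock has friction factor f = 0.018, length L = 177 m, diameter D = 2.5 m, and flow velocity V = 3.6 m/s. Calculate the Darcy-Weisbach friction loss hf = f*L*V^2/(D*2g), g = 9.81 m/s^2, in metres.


hf = 0.018 * 177 * 3.6^2 / (2.5 * 2 * 9.81) = 0.8418 m


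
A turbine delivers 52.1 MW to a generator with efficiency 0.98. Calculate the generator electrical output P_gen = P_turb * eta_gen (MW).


P_gen = 52.1 * 0.98 = 51.0580 MW


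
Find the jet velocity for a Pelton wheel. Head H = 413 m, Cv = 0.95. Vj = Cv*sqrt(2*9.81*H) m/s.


Vj = 0.95 * sqrt(2*9.81*413) = 85.5161 m/s


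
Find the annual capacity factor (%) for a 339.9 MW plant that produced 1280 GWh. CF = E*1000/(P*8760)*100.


CF = 1280 * 1000 / (339.9 * 8760) * 100 = 42.9887 %


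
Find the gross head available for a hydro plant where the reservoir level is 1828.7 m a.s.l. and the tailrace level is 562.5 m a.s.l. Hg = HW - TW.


Hg = 1828.7 - 562.5 = 1266.2000 m


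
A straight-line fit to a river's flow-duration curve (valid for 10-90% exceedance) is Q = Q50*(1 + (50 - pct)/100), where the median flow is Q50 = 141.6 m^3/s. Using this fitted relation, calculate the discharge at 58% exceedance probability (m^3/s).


Q = 141.6 * (1 + (50 - 58)/100) = 130.2720 m^3/s


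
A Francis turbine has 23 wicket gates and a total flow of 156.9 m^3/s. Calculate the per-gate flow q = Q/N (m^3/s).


q = 156.9 / 23 = 6.8217 m^3/s


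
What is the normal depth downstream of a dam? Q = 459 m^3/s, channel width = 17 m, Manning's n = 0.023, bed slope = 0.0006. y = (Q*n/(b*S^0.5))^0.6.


y = (459 * 0.023 / (17 * 0.0006^0.5))^0.6 = 6.9568 m


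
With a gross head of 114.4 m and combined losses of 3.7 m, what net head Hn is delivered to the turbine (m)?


Hn = 114.4 - 3.7 = 110.7000 m


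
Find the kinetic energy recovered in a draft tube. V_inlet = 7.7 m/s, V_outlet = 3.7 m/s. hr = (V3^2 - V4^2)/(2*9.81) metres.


hr = (7.7^2 - 3.7^2) / (2*9.81) = 2.3242 m


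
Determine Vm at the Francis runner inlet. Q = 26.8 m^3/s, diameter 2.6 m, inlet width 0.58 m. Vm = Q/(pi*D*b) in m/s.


Vm = 26.8 / (pi * 2.6 * 0.58) = 5.6570 m/s


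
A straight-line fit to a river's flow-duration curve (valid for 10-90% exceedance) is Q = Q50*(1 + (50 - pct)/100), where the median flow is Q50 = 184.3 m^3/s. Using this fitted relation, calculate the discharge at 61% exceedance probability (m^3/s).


Q = 184.3 * (1 + (50 - 61)/100) = 164.0270 m^3/s


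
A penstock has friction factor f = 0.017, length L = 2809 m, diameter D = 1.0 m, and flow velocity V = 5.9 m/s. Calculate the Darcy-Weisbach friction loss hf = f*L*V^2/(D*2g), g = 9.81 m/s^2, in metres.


hf = 0.017 * 2809 * 5.9^2 / (1.0 * 2 * 9.81) = 84.7238 m


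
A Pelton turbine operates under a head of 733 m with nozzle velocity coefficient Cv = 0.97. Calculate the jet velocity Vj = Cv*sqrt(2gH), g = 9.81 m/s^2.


Vj = 0.97 * sqrt(2*9.81*733) = 116.3250 m/s


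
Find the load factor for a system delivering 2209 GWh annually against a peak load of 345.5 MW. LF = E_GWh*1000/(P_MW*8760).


LF = 2209 * 1000 / (345.5 * 8760) = 0.7299


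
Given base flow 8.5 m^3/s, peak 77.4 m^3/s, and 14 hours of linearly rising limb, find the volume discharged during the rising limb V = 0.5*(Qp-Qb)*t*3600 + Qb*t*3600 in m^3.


V = 0.5*(77.4 - 8.5)*14*3600 + 8.5*14*3600 = 2.1647e+06 m^3


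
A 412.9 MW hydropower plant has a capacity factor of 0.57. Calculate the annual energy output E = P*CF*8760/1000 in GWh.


E = 412.9 * 0.57 * 8760 / 1000 = 2061.6923 GWh


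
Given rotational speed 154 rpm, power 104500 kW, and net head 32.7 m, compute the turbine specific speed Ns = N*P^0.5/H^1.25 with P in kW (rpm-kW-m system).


Ns = 154 * 104500^0.5 / 32.7^1.25 = 636.6404


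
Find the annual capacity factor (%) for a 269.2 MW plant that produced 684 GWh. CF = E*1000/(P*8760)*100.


CF = 684 * 1000 / (269.2 * 8760) * 100 = 29.0053 %


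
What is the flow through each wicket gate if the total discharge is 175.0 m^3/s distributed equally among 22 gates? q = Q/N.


q = 175.0 / 22 = 7.9545 m^3/s


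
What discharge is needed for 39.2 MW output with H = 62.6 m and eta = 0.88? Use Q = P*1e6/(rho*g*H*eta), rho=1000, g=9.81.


Q = 39.2 * 1e6 / (1000 * 9.81 * 62.6 * 0.88) = 72.5371 m^3/s


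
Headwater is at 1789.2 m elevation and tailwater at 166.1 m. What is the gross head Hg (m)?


Hg = 1789.2 - 166.1 = 1623.1000 m


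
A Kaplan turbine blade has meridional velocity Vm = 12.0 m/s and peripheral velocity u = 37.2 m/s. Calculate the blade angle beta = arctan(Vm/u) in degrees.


beta = arctan(12.0 / 37.2) = 17.8787 degrees


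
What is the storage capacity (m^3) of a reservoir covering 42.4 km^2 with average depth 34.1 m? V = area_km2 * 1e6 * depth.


V = 42.4 * 1e6 * 34.1 = 1.4458e+09 m^3


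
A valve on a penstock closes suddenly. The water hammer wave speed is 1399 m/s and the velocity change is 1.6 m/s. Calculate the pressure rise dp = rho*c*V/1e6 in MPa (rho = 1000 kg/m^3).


dp = 1000 * 1399 * 1.6 / 1e6 = 2.2384 MPa


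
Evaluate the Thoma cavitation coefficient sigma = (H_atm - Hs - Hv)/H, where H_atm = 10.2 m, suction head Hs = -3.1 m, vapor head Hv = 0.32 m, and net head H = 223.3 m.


sigma = (10.2 - (-3.1) - 0.32) / 223.3 = 0.0581


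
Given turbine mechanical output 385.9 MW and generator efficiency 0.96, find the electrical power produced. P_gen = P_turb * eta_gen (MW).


P_gen = 385.9 * 0.96 = 370.4640 MW


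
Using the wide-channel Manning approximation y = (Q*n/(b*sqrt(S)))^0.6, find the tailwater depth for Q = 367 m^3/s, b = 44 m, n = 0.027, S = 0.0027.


y = (367 * 0.027 / (44 * 0.0027^0.5))^0.6 = 2.4107 m


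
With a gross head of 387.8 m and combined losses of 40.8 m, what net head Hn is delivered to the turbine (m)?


Hn = 387.8 - 40.8 = 347.0000 m


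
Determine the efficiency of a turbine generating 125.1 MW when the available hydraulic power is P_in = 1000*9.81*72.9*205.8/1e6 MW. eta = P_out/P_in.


P_in = 1000 * 9.81 * 72.9 * 205.8 / 1e6 = 147.1777 MW
eta = 125.1 / 147.1777 = 0.8500


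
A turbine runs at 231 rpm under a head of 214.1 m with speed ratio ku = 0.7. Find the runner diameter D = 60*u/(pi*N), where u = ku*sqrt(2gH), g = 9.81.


u = 0.7 * sqrt(2*9.81*214.1) = 45.3687 m/s
D = 60 * 45.3687 / (pi * 231) = 3.7510 m


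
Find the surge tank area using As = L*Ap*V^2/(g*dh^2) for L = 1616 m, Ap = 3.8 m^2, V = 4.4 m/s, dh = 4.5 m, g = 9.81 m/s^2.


As = 1616 * 3.8 * 4.4^2 / (9.81 * 4.5^2) = 598.4616 m^2


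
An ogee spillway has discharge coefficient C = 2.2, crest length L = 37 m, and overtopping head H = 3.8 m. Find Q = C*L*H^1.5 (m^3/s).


Q = 2.2 * 37 * 3.8^1.5 = 602.9757 m^3/s


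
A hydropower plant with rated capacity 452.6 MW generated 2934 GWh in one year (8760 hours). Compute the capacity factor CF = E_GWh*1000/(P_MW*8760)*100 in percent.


CF = 2934 * 1000 / (452.6 * 8760) * 100 = 74.0017 %


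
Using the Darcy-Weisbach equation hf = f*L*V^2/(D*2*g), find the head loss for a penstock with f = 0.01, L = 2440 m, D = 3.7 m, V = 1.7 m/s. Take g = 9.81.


hf = 0.01 * 2440 * 1.7^2 / (3.7 * 2 * 9.81) = 0.9714 m


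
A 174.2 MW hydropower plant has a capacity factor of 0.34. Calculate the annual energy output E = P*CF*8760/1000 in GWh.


E = 174.2 * 0.34 * 8760 / 1000 = 518.8373 GWh


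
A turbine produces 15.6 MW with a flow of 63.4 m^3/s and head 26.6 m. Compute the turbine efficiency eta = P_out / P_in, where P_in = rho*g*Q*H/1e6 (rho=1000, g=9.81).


P_in = 1000 * 9.81 * 63.4 * 26.6 / 1e6 = 16.5440 MW
eta = 15.6 / 16.5440 = 0.9429


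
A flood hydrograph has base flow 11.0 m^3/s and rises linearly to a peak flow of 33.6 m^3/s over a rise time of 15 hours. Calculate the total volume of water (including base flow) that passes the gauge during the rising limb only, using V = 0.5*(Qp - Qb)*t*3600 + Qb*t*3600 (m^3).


V = 0.5*(33.6 - 11.0)*15*3600 + 11.0*15*3600 = 1.2042e+06 m^3


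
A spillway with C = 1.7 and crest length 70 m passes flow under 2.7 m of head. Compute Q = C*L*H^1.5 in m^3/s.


Q = 1.7 * 70 * 2.7^1.5 = 527.9498 m^3/s


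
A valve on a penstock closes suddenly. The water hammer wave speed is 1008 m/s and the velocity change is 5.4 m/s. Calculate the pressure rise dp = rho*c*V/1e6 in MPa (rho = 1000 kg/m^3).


dp = 1000 * 1008 * 5.4 / 1e6 = 5.4432 MPa


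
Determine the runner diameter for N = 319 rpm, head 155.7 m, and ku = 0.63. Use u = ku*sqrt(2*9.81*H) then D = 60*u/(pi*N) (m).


u = 0.63 * sqrt(2*9.81*155.7) = 34.8204 m/s
D = 60 * 34.8204 / (pi * 319) = 2.0847 m


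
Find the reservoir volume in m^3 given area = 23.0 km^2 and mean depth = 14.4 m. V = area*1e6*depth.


V = 23.0 * 1e6 * 14.4 = 3.3120e+08 m^3


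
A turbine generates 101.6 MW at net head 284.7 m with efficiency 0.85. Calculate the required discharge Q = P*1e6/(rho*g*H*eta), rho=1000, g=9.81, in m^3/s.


Q = 101.6 * 1e6 / (1000 * 9.81 * 284.7 * 0.85) = 42.7975 m^3/s


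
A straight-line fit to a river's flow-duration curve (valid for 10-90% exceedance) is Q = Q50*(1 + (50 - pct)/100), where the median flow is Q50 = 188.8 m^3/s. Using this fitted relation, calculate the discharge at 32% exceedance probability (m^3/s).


Q = 188.8 * (1 + (50 - 32)/100) = 222.7840 m^3/s


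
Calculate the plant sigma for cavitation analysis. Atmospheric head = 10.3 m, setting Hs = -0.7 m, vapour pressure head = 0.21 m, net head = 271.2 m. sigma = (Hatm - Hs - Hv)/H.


sigma = (10.3 - (-0.7) - 0.21) / 271.2 = 0.0398


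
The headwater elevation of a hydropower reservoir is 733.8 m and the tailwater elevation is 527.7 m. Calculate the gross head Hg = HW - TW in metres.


Hg = 733.8 - 527.7 = 206.1000 m


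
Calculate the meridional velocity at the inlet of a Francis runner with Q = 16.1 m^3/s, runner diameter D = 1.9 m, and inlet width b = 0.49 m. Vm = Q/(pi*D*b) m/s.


Vm = 16.1 / (pi * 1.9 * 0.49) = 5.5046 m/s


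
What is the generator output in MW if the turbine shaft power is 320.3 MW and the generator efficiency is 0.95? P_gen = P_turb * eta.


P_gen = 320.3 * 0.95 = 304.2850 MW


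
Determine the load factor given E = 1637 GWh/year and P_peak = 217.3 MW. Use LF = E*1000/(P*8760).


LF = 1637 * 1000 / (217.3 * 8760) = 0.8600


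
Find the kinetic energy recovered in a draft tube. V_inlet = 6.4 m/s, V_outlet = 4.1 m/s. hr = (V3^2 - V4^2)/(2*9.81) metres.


hr = (6.4^2 - 4.1^2) / (2*9.81) = 1.2309 m


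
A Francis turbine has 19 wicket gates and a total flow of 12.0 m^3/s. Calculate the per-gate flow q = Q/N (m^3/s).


q = 12.0 / 19 = 0.6316 m^3/s


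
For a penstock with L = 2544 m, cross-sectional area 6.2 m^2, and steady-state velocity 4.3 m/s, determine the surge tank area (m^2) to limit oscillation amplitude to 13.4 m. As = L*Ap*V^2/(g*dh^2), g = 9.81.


As = 2544 * 6.2 * 4.3^2 / (9.81 * 13.4^2) = 165.5645 m^2


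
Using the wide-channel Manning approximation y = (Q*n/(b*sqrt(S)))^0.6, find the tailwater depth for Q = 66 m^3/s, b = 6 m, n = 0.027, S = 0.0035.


y = (66 * 0.027 / (6 * 0.0035^0.5))^0.6 = 2.6329 m


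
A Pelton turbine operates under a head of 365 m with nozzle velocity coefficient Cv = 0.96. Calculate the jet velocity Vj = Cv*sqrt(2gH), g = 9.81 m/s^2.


Vj = 0.96 * sqrt(2*9.81*365) = 81.2395 m/s


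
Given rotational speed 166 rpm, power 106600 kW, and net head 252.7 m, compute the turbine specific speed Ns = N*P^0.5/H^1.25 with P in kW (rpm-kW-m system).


Ns = 166 * 106600^0.5 / 252.7^1.25 = 53.7935


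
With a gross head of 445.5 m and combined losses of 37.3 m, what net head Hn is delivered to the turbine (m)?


Hn = 445.5 - 37.3 = 408.2000 m


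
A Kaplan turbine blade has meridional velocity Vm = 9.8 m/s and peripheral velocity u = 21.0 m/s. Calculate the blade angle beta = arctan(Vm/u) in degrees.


beta = arctan(9.8 / 21.0) = 25.0169 degrees


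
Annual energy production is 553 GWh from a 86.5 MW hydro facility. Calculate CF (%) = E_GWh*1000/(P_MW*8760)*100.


CF = 553 * 1000 / (86.5 * 8760) * 100 = 72.9802 %


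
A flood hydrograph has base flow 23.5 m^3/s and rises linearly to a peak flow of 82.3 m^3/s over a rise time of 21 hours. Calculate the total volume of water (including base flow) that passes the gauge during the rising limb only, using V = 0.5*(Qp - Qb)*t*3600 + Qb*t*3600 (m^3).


V = 0.5*(82.3 - 23.5)*21*3600 + 23.5*21*3600 = 3.9992e+06 m^3


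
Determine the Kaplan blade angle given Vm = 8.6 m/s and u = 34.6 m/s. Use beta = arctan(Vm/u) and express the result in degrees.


beta = arctan(8.6 / 34.6) = 13.9583 degrees


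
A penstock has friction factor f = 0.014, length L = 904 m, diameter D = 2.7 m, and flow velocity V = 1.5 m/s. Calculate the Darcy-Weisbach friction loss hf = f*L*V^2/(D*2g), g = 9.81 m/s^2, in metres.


hf = 0.014 * 904 * 1.5^2 / (2.7 * 2 * 9.81) = 0.5375 m


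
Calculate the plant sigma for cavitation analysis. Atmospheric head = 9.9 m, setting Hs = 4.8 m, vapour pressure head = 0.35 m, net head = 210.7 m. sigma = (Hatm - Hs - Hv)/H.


sigma = (9.9 - 4.8 - 0.35) / 210.7 = 0.0225


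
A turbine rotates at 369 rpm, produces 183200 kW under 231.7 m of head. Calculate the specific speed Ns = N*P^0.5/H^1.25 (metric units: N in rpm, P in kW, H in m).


Ns = 369 * 183200^0.5 / 231.7^1.25 = 174.7155


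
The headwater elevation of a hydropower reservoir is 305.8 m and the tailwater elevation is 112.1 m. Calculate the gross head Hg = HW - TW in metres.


Hg = 305.8 - 112.1 = 193.7000 m


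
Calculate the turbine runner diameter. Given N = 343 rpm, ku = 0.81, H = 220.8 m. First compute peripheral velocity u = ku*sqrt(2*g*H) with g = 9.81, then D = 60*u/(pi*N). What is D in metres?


u = 0.81 * sqrt(2*9.81*220.8) = 53.3131 m/s
D = 60 * 53.3131 / (pi * 343) = 2.9685 m


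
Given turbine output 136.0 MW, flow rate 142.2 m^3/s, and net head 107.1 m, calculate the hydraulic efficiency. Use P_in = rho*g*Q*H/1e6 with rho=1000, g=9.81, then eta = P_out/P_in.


P_in = 1000 * 9.81 * 142.2 * 107.1 / 1e6 = 149.4026 MW
eta = 136.0 / 149.4026 = 0.9103


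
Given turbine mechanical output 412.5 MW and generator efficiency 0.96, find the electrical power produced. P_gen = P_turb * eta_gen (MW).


P_gen = 412.5 * 0.96 = 396.0000 MW


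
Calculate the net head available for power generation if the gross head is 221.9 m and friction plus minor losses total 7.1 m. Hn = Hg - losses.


Hn = 221.9 - 7.1 = 214.8000 m


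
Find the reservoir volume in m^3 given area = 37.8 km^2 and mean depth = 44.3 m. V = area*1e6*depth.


V = 37.8 * 1e6 * 44.3 = 1.6745e+09 m^3


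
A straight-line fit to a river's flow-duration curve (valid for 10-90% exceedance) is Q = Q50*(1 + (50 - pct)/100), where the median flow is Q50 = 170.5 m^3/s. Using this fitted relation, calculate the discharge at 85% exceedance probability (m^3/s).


Q = 170.5 * (1 + (50 - 85)/100) = 110.8250 m^3/s


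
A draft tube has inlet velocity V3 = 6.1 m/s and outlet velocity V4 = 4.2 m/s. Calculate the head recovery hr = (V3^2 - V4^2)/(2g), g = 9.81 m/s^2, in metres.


hr = (6.1^2 - 4.2^2) / (2*9.81) = 0.9975 m


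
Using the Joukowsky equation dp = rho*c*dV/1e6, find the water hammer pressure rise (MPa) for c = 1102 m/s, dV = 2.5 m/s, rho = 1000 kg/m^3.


dp = 1000 * 1102 * 2.5 / 1e6 = 2.7550 MPa


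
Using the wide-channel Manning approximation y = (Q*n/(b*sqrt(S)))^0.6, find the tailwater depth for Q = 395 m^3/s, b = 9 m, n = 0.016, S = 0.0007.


y = (395 * 0.016 / (9 * 0.0007^0.5))^0.6 = 7.1508 m


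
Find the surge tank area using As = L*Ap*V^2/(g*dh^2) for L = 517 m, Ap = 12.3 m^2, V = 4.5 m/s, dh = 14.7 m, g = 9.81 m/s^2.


As = 517 * 12.3 * 4.5^2 / (9.81 * 14.7^2) = 60.7459 m^2


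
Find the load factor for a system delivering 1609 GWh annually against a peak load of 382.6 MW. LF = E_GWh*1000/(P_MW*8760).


LF = 1609 * 1000 / (382.6 * 8760) = 0.4801


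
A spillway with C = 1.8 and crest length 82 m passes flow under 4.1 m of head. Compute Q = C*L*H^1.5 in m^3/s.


Q = 1.8 * 82 * 4.1^1.5 = 1225.3556 m^3/s


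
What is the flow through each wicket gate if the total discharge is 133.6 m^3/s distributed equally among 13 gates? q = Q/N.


q = 133.6 / 13 = 10.2769 m^3/s


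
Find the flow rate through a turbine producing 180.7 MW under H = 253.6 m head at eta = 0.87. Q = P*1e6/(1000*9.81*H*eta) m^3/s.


Q = 180.7 * 1e6 / (1000 * 9.81 * 253.6 * 0.87) = 83.4873 m^3/s


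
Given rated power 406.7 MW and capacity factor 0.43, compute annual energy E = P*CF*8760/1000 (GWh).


E = 406.7 * 0.43 * 8760 / 1000 = 1531.9576 GWh


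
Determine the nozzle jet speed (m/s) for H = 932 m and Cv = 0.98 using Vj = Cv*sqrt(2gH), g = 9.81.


Vj = 0.98 * sqrt(2*9.81*932) = 132.5206 m/s


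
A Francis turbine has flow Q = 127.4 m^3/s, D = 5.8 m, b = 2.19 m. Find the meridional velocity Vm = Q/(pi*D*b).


Vm = 127.4 / (pi * 5.8 * 2.19) = 3.1926 m/s


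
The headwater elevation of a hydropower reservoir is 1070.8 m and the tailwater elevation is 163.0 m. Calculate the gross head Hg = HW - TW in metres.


Hg = 1070.8 - 163.0 = 907.8000 m


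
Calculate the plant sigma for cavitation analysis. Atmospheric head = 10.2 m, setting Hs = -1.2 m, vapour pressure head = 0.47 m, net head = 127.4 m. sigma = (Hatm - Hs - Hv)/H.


sigma = (10.2 - (-1.2) - 0.47) / 127.4 = 0.0858


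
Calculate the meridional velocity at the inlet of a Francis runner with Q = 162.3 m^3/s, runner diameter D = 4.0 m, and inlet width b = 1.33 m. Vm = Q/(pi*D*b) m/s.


Vm = 162.3 / (pi * 4.0 * 1.33) = 9.7108 m/s


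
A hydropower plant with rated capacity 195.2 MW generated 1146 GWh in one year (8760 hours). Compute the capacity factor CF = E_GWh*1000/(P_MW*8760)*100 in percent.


CF = 1146 * 1000 / (195.2 * 8760) * 100 = 67.0194 %


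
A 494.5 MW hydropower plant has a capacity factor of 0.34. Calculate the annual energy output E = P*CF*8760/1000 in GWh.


E = 494.5 * 0.34 * 8760 / 1000 = 1472.8188 GWh


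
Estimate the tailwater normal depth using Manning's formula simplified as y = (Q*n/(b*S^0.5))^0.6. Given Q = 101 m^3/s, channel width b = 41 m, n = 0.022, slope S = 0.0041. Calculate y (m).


y = (101 * 0.022 / (41 * 0.0041^0.5))^0.6 = 0.9048 m


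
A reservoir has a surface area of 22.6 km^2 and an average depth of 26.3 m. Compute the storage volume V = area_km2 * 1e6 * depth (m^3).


V = 22.6 * 1e6 * 26.3 = 5.9438e+08 m^3


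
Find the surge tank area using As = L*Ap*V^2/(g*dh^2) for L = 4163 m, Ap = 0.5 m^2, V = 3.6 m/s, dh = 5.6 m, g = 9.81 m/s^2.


As = 4163 * 0.5 * 3.6^2 / (9.81 * 5.6^2) = 87.6872 m^2


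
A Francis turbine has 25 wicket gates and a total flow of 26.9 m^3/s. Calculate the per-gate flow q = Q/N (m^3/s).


q = 26.9 / 25 = 1.0760 m^3/s


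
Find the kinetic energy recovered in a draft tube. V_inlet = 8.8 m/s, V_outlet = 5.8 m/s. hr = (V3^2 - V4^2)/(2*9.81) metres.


hr = (8.8^2 - 5.8^2) / (2*9.81) = 2.2324 m


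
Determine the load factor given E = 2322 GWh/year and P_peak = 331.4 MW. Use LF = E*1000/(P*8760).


LF = 2322 * 1000 / (331.4 * 8760) = 0.7998


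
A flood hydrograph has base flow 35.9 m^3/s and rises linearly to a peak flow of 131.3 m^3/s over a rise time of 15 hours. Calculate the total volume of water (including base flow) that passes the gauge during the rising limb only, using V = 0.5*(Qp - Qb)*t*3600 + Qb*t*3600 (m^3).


V = 0.5*(131.3 - 35.9)*15*3600 + 35.9*15*3600 = 4.5144e+06 m^3


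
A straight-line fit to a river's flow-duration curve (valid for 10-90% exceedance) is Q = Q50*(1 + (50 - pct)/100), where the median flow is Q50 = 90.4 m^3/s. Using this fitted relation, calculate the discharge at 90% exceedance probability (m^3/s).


Q = 90.4 * (1 + (50 - 90)/100) = 54.2400 m^3/s


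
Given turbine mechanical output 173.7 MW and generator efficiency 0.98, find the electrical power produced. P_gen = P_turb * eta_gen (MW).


P_gen = 173.7 * 0.98 = 170.2260 MW


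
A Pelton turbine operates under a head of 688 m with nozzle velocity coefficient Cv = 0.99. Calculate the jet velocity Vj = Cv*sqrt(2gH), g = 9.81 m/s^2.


Vj = 0.99 * sqrt(2*9.81*688) = 115.0215 m/s


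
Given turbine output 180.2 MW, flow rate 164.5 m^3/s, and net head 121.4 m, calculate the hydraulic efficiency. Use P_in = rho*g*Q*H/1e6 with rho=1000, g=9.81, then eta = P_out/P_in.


P_in = 1000 * 9.81 * 164.5 * 121.4 / 1e6 = 195.9086 MW
eta = 180.2 / 195.9086 = 0.9198


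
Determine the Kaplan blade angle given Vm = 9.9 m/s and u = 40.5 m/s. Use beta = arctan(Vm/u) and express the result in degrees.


beta = arctan(9.9 / 40.5) = 13.7363 degrees


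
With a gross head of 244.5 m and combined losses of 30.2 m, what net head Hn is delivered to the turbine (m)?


Hn = 244.5 - 30.2 = 214.3000 m


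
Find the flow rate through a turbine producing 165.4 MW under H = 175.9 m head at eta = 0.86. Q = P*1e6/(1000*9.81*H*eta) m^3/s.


Q = 165.4 * 1e6 / (1000 * 9.81 * 175.9 * 0.86) = 111.4557 m^3/s


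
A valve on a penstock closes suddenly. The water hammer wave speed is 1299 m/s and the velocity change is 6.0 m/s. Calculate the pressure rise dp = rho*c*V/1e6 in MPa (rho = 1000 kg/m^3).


dp = 1000 * 1299 * 6.0 / 1e6 = 7.7940 MPa


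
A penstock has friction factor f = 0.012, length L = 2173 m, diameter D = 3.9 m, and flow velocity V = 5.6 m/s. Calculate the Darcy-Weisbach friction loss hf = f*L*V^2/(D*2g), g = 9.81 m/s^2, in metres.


hf = 0.012 * 2173 * 5.6^2 / (3.9 * 2 * 9.81) = 10.6869 m


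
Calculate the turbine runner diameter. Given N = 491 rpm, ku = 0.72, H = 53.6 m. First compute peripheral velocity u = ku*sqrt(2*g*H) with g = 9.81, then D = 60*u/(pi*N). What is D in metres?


u = 0.72 * sqrt(2*9.81*53.6) = 23.3488 m/s
D = 60 * 23.3488 / (pi * 491) = 0.9082 m


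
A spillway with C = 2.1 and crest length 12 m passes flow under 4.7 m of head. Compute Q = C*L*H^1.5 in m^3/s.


Q = 2.1 * 12 * 4.7^1.5 = 256.7718 m^3/s


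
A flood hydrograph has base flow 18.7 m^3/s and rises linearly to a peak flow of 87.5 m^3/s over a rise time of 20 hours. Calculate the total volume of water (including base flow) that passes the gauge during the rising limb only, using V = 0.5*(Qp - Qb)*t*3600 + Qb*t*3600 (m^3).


V = 0.5*(87.5 - 18.7)*20*3600 + 18.7*20*3600 = 3.8232e+06 m^3


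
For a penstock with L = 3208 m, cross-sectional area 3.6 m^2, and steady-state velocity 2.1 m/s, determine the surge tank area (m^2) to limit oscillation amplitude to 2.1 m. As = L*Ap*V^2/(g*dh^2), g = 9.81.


As = 3208 * 3.6 * 2.1^2 / (9.81 * 2.1^2) = 1177.2477 m^2


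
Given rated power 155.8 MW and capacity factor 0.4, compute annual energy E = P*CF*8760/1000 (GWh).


E = 155.8 * 0.4 * 8760 / 1000 = 545.9232 GWh


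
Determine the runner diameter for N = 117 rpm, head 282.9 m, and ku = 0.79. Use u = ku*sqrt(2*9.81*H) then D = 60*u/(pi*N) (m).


u = 0.79 * sqrt(2*9.81*282.9) = 58.8563 m/s
D = 60 * 58.8563 / (pi * 117) = 9.6075 m


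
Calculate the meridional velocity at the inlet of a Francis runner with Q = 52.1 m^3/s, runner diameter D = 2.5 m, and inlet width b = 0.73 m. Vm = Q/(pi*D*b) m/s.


Vm = 52.1 / (pi * 2.5 * 0.73) = 9.0871 m/s


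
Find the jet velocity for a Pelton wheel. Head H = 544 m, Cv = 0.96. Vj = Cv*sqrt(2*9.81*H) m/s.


Vj = 0.96 * sqrt(2*9.81*544) = 99.1791 m/s


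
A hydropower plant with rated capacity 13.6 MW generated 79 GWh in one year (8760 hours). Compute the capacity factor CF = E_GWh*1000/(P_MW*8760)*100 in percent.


CF = 79 * 1000 / (13.6 * 8760) * 100 = 66.3108 %


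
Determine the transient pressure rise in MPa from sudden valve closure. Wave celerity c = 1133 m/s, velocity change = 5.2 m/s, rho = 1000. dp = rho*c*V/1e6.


dp = 1000 * 1133 * 5.2 / 1e6 = 5.8916 MPa


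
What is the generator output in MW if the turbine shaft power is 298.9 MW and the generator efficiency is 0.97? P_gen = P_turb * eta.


P_gen = 298.9 * 0.97 = 289.9330 MW


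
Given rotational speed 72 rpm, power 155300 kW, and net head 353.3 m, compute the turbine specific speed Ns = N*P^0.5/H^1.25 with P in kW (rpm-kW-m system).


Ns = 72 * 155300^0.5 / 353.3^1.25 = 18.5242


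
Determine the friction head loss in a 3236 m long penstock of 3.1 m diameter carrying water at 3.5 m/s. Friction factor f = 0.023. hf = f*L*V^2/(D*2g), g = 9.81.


hf = 0.023 * 3236 * 3.5^2 / (3.1 * 2 * 9.81) = 14.9903 m


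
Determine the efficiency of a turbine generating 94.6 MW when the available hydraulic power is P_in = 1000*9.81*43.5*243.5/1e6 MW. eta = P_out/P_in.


P_in = 1000 * 9.81 * 43.5 * 243.5 / 1e6 = 103.9100 MW
eta = 94.6 / 103.9100 = 0.9104


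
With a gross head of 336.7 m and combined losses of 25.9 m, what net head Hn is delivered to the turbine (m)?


Hn = 336.7 - 25.9 = 310.8000 m


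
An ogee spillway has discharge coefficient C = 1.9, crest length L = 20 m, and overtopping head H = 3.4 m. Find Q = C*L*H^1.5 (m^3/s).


Q = 1.9 * 20 * 3.4^1.5 = 238.2330 m^3/s


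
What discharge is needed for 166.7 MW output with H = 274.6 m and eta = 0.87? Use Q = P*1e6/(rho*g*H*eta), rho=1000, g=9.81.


Q = 166.7 * 1e6 / (1000 * 9.81 * 274.6 * 0.87) = 71.1290 m^3/s


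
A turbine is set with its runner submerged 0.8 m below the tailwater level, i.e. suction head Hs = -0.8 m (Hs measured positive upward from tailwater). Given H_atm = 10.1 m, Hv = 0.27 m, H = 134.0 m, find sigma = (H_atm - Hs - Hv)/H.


sigma = (10.1 - (-0.8) - 0.27) / 134.0 = 0.0793


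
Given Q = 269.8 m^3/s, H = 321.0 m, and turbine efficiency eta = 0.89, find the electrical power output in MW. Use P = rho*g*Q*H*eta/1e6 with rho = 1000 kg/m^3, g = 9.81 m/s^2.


P = 1000 * 9.81 * 269.8 * 321.0 * 0.89 / 1e6 = 756.1466 MW


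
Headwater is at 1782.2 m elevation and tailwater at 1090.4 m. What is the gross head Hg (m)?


Hg = 1782.2 - 1090.4 = 691.8000 m


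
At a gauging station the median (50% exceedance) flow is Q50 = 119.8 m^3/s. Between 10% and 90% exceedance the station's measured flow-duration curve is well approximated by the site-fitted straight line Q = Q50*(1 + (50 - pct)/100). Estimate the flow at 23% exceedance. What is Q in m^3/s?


Q = 119.8 * (1 + (50 - 23)/100) = 152.1460 m^3/s


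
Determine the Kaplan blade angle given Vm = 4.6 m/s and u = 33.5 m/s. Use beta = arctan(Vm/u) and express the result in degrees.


beta = arctan(4.6 / 33.5) = 7.8186 degrees


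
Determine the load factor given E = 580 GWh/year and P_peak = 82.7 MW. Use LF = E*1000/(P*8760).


LF = 580 * 1000 / (82.7 * 8760) = 0.8006


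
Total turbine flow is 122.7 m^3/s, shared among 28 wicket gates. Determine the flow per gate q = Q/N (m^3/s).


q = 122.7 / 28 = 4.3821 m^3/s


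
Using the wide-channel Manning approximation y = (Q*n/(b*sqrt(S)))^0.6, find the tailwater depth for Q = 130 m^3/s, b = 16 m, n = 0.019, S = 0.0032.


y = (130 * 0.019 / (16 * 0.0032^0.5))^0.6 = 1.8264 m


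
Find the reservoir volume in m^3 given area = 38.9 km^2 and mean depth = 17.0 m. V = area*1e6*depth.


V = 38.9 * 1e6 * 17.0 = 6.6130e+08 m^3


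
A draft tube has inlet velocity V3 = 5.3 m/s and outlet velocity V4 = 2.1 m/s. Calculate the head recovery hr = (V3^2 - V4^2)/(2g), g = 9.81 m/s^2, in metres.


hr = (5.3^2 - 2.1^2) / (2*9.81) = 1.2069 m


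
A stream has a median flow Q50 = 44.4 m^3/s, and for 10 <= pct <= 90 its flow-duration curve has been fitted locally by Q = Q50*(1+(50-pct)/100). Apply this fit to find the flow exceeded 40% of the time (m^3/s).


Q = 44.4 * (1 + (50 - 40)/100) = 48.8400 m^3/s


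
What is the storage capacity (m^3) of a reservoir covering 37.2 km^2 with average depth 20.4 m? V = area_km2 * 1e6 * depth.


V = 37.2 * 1e6 * 20.4 = 7.5888e+08 m^3


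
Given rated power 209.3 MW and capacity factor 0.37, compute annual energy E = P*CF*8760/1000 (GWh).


E = 209.3 * 0.37 * 8760 / 1000 = 678.3832 GWh


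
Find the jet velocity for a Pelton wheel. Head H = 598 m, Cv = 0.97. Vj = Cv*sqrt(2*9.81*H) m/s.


Vj = 0.97 * sqrt(2*9.81*598) = 105.0683 m/s


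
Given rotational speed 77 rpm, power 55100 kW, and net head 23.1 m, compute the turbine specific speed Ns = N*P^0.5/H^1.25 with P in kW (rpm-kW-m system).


Ns = 77 * 55100^0.5 / 23.1^1.25 = 356.9041


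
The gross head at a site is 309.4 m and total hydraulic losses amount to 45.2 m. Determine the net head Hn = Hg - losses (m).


Hn = 309.4 - 45.2 = 264.2000 m


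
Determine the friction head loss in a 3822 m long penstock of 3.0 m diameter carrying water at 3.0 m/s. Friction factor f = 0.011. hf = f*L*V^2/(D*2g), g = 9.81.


hf = 0.011 * 3822 * 3.0^2 / (3.0 * 2 * 9.81) = 6.4284 m


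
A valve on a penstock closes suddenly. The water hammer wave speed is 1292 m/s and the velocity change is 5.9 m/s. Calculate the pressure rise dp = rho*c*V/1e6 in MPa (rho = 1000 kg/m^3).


dp = 1000 * 1292 * 5.9 / 1e6 = 7.6228 MPa
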